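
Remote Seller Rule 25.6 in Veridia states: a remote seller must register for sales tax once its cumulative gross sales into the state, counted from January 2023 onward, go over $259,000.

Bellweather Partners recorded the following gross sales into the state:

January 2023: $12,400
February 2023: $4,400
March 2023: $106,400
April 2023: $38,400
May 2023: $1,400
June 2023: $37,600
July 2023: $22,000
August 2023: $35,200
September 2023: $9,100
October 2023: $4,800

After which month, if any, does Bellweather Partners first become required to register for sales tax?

Through January 2023: $12,400
Through February 2023: $16,800
Through March 2023: $123,200
Through April 2023: $161,600
Through May 2023: $163,000
Through June 2023: $200,600
Through July 2023: $222,600
Through August 2023: $257,800
Through September 2023: $266,900 ← exceeds threshold

September 2023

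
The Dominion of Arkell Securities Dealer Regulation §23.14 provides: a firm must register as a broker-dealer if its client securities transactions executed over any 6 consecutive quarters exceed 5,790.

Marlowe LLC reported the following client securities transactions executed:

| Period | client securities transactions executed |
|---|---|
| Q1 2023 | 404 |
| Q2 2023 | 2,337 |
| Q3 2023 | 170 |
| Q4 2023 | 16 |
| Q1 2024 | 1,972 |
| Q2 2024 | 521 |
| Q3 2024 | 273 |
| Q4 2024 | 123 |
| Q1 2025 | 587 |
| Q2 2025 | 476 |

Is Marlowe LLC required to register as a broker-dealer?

Q1 2023–Q2 2024: 404 + 2,337 + 170 + 16 + 1,972 + 521 = 5,420 (under)
Q2 2023–Q3 2024: 2,337 + 170 + 16 + 1,972 + 521 + 273 = 5,289 (under)
Q3 2023–Q4 2024: 170 + 16 + 1,972 + 521 + 273 + 123 = 3,075 (under)
Q4 2023–Q1 2025: 16 + 1,972 + 521 + 273 + 123 + 587 = 3,492 (under)
Q1 2024–Q2 2025: 1,972 + 521 + 273 + 123 + 587 + 476 = 3,952 (under)
No window exceeds 5,790.

No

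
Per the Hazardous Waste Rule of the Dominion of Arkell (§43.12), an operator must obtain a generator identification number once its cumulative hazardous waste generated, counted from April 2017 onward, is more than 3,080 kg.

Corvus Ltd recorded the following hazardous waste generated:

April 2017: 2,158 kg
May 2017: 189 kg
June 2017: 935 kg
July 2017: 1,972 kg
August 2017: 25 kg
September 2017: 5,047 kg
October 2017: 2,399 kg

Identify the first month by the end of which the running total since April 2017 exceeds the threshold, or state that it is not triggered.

Through April 2017: 2,158 kg
Through May 2017: 2,347 kg
Through June 2017: 3,282 kg ← exceeds threshold

June 2017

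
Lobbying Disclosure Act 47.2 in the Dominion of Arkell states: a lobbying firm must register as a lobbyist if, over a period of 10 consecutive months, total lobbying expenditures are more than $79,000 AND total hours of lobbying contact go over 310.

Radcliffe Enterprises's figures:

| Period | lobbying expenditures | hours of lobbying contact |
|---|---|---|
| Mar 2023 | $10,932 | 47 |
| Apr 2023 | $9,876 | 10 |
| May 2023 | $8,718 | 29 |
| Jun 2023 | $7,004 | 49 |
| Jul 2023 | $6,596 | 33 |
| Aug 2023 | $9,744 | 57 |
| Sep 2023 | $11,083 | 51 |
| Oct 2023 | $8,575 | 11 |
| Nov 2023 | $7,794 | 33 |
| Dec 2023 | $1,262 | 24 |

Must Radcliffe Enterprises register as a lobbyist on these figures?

Yes

Total lobbying expenditures: $10,932 + $9,876 + $8,718 + $7,004 + $6,596 + $9,744 + $11,083 + $8,575 + $7,794 + $1,262 = $81,584 (> $79,000).
Total hours of lobbying contact: 47 + 10 + 29 + 49 + 33 + 57 + 51 + 11 + 33 + 24 = 344 (> 310).
The test is 'and': both thresholds are exceeded.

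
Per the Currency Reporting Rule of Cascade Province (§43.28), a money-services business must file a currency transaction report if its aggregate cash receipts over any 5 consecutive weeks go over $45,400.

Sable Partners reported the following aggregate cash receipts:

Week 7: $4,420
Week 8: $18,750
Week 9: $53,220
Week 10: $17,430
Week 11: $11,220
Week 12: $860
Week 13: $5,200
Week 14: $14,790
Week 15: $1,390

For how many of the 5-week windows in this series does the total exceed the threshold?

Week 7–Week 11: $4,420 + $18,750 + $53,220 + $17,430 + $11,220 = $105,040 (over)
Week 8–Week 12: $18,750 + $53,220 + $17,430 + $11,220 + $860 = $101,480 (over)
Week 9–Week 13: $53,220 + $17,430 + $11,220 + $860 + $5,200 = $87,930 (over)
Week 10–Week 14: $17,430 + $11,220 + $860 + $5,200 + $14,790 = $49,500 (over)
Week 11–Week 15: $11,220 + $860 + $5,200 + $14,790 + $1,390 = $33,460 (under)
4 windows exceed the threshold.

4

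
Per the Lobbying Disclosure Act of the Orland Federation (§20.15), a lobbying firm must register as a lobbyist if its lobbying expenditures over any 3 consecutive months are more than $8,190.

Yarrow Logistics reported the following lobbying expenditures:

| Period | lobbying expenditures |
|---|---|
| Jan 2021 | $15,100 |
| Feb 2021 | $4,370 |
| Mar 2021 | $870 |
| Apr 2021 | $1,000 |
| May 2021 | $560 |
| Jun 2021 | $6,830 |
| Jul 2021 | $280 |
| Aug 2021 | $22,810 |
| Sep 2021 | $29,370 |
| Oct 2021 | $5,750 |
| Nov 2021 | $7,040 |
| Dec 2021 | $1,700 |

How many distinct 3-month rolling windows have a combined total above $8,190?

Jan 2021–Mar 2021: $15,100 + $4,370 + $870 = $20,340 (over)
Feb 2021–Apr 2021: $4,370 + $870 + $1,000 = $6,240 (under)
Mar 2021–May 2021: $870 + $1,000 + $560 = $2,430 (under)
Apr 2021–Jun 2021: $1,000 + $560 + $6,830 = $8,390 (over)
May 2021–Jul 2021: $560 + $6,830 + $280 = $7,670 (under)
Jun 2021–Aug 2021: $6,830 + $280 + $22,810 = $29,920 (over)
Jul 2021–Sep 2021: $280 + $22,810 + $29,370 = $52,460 (over)
Aug 2021–Oct 2021: $22,810 + $29,370 + $5,750 = $57,930 (over)
Sep 2021–Nov 2021: $29,370 + $5,750 + $7,040 = $42,160 (over)
Oct 2021–Dec 2021: $5,750 + $7,040 + $1,700 = $14,490 (over)
7 windows exceed the threshold.

7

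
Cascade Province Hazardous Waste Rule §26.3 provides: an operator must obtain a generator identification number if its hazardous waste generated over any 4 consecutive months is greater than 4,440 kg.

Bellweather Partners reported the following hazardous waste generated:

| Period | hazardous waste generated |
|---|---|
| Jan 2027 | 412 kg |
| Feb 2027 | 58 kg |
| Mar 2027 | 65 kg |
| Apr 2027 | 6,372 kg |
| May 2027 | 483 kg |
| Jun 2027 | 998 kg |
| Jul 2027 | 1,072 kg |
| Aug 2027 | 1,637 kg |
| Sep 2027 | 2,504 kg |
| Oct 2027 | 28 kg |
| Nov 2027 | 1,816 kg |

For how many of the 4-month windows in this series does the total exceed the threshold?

7

Jan 2027–Apr 2027: 412 kg + 58 kg + 65 kg + 6,372 kg = 6,907 kg (over)
Feb 2027–May 2027: 58 kg + 65 kg + 6,372 kg + 483 kg = 6,978 kg (over)
Mar 2027–Jun 2027: 65 kg + 6,372 kg + 483 kg + 998 kg = 7,918 kg (over)
Apr 2027–Jul 2027: 6,372 kg + 483 kg + 998 kg + 1,072 kg = 8,925 kg (over)
May 2027–Aug 2027: 483 kg + 998 kg + 1,072 kg + 1,637 kg = 4,190 kg (under)
Jun 2027–Sep 2027: 998 kg + 1,072 kg + 1,637 kg + 2,504 kg = 6,211 kg (over)
Jul 2027–Oct 2027: 1,072 kg + 1,637 kg + 2,504 kg + 28 kg = 5,241 kg (over)
Aug 2027–Nov 2027: 1,637 kg + 2,504 kg + 28 kg + 1,816 kg = 5,985 kg (over)
7 windows exceed the threshold.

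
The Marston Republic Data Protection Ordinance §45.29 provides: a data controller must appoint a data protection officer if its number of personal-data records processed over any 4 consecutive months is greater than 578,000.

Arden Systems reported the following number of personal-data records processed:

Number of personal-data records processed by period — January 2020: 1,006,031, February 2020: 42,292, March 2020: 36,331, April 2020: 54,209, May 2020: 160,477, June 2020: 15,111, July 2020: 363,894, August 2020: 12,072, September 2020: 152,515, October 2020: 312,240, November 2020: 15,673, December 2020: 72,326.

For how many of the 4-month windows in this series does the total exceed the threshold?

January 2020–April 2020: 1,006,031 + 42,292 + 36,331 + 54,209 = 1,138,863 (over)
February 2020–May 2020: 42,292 + 36,331 + 54,209 + 160,477 = 293,309 (under)
March 2020–June 2020: 36,331 + 54,209 + 160,477 + 15,111 = 266,128 (under)
April 2020–July 2020: 54,209 + 160,477 + 15,111 + 363,894 = 593,691 (over)
May 2020–August 2020: 160,477 + 15,111 + 363,894 + 12,072 = 551,554 (under)
June 2020–September 2020: 15,111 + 363,894 + 12,072 + 152,515 = 543,592 (under)
July 2020–October 2020: 363,894 + 12,072 + 152,515 + 312,240 = 840,721 (over)
August 2020–November 2020: 12,072 + 152,515 + 312,240 + 15,673 = 492,500 (under)
September 2020–December 2020: 152,515 + 312,240 + 15,673 + 72,326 = 552,754 (under)
3 windows exceed the threshold.

3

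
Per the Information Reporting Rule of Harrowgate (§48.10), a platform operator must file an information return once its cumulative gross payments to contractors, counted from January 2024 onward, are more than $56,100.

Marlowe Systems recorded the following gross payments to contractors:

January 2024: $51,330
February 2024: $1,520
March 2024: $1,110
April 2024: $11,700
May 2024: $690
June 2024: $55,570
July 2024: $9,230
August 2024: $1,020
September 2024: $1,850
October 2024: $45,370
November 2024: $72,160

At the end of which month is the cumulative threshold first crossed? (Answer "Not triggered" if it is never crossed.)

April 2024

Through January 2024: $51,330
Through February 2024: $52,850
Through March 2024: $53,960
Through April 2024: $65,660 ← exceeds threshold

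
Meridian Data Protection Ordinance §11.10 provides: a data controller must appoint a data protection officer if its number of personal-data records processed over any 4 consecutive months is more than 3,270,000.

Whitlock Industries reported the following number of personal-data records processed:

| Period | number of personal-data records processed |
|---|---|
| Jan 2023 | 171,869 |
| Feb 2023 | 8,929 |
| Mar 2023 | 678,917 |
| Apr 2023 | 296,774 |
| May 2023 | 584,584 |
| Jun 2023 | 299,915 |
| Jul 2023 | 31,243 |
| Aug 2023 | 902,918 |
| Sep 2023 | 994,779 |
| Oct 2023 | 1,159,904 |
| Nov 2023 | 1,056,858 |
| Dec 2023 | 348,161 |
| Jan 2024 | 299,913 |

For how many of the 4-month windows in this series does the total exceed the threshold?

2

Jan 2023–Apr 2023: 171,869 + 8,929 + 678,917 + 296,774 = 1,156,489 (under)
Feb 2023–May 2023: 8,929 + 678,917 + 296,774 + 584,584 = 1,569,204 (under)
Mar 2023–Jun 2023: 678,917 + 296,774 + 584,584 + 299,915 = 1,860,190 (under)
Apr 2023–Jul 2023: 296,774 + 584,584 + 299,915 + 31,243 = 1,212,516 (under)
May 2023–Aug 2023: 584,584 + 299,915 + 31,243 + 902,918 = 1,818,660 (under)
Jun 2023–Sep 2023: 299,915 + 31,243 + 902,918 + 994,779 = 2,228,855 (under)
Jul 2023–Oct 2023: 31,243 + 902,918 + 994,779 + 1,159,904 = 3,088,844 (under)
Aug 2023–Nov 2023: 902,918 + 994,779 + 1,159,904 + 1,056,858 = 4,114,459 (over)
Sep 2023–Dec 2023: 994,779 + 1,159,904 + 1,056,858 + 348,161 = 3,559,702 (over)
Oct 2023–Jan 2024: 1,159,904 + 1,056,858 + 348,161 + 299,913 = 2,864,836 (under)
2 windows exceed the threshold.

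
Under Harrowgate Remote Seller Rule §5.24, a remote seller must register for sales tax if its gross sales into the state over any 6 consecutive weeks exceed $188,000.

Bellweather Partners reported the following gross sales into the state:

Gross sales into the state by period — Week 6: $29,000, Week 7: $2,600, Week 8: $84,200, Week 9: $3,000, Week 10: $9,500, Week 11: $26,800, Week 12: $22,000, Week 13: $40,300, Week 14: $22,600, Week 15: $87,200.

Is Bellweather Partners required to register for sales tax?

Week 6–Week 11: $29,000 + $2,600 + $84,200 + $3,000 + $9,500 + $26,800 = $155,100 (under)
Week 7–Week 12: $2,600 + $84,200 + $3,000 + $9,500 + $26,800 + $22,000 = $148,100 (under)
Week 8–Week 13: $84,200 + $3,000 + $9,500 + $26,800 + $22,000 + $40,300 = $185,800 (under)
Week 9–Week 14: $3,000 + $9,500 + $26,800 + $22,000 + $40,300 + $22,600 = $124,200 (under)
Week 10–Week 15: $9,500 + $26,800 + $22,000 + $40,300 + $22,600 + $87,200 = $208,400 (over)
At least one window exceeds $188,000.

Yes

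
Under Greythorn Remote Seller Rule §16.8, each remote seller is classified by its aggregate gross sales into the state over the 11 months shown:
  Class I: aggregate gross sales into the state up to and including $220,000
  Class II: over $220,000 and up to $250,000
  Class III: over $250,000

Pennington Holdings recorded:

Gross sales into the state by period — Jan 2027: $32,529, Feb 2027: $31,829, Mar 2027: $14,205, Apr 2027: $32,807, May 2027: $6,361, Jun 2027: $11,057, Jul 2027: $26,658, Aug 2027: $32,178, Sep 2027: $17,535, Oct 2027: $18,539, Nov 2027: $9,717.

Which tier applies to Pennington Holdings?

Class II

Aggregate gross sales into the state: $32,529 + $31,829 + $14,205 + $32,807 + $6,361 + $11,057 + $26,658 + $32,178 + $17,535 + $18,539 + $9,717 = $233,415.
$220,000 < $233,415 ≤ $250,000, so Class II applies.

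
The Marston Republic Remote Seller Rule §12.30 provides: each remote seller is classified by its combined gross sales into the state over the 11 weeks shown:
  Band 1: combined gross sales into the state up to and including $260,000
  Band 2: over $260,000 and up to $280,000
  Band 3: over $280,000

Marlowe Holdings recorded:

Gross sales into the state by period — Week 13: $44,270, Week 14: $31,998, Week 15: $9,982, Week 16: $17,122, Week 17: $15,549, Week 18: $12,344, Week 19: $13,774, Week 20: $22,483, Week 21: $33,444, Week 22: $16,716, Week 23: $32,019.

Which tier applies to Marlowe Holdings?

Combined gross sales into the state: $44,270 + $31,998 + $9,982 + $17,122 + $15,549 + $12,344 + $13,774 + $22,483 + $33,444 + $16,716 + $32,019 = $249,701.
$249,701 ≤ $260,000, so Band 1 applies.

Band 1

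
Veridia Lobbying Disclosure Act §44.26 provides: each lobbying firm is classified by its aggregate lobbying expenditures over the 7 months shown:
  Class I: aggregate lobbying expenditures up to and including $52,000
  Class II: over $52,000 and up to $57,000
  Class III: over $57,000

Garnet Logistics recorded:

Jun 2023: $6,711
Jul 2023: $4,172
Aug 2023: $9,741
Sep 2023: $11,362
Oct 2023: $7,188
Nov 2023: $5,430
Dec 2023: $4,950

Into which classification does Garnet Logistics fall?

Aggregate lobbying expenditures: $6,711 + $4,172 + $9,741 + $11,362 + $7,188 + $5,430 + $4,950 = $49,554.
$49,554 ≤ $52,000, so Class I applies.

Class I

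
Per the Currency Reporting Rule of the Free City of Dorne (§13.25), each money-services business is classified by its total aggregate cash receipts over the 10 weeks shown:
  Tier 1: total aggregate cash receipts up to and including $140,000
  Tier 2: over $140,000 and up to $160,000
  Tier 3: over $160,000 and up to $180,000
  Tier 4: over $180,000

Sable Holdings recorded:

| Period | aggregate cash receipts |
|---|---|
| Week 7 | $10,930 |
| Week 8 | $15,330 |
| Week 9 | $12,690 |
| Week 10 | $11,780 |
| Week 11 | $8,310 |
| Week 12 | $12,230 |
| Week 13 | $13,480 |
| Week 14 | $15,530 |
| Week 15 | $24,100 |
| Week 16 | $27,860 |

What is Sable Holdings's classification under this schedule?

Tier 2

Total aggregate cash receipts: $10,930 + $15,330 + $12,690 + $11,780 + $8,310 + $12,230 + $13,480 + $15,530 + $24,100 + $27,860 = $152,240.
$140,000 < $152,240 ≤ $160,000, so Tier 2 applies.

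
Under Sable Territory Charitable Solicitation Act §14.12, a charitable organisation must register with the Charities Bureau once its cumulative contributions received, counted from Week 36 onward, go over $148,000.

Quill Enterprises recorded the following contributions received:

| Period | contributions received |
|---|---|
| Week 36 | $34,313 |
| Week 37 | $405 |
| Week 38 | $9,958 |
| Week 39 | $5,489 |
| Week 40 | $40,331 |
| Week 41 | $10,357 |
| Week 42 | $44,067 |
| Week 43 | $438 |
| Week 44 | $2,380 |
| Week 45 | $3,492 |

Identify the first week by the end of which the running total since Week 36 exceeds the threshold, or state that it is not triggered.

Through Week 36: $34,313
Through Week 37: $34,718
Through Week 38: $44,676
Through Week 39: $50,165
Through Week 40: $90,496
Through Week 41: $100,853
Through Week 42: $144,920
Through Week 43: $145,358
Through Week 44: $147,738
Through Week 45: $151,230 ← exceeds threshold

Week 45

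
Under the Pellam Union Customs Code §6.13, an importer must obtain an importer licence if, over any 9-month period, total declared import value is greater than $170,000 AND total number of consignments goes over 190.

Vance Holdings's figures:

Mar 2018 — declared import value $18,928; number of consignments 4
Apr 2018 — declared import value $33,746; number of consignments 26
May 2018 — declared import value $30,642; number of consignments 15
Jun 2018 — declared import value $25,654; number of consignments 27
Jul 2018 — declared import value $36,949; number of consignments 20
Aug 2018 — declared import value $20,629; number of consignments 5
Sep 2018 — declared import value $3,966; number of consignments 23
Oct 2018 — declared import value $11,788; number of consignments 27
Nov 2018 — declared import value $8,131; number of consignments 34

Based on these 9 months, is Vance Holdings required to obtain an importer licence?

No

Total declared import value: $18,928 + $33,746 + $30,642 + $25,654 + $36,949 + $20,629 + $3,966 + $11,788 + $8,131 = $190,433 (> $170,000).
Total number of consignments: 4 + 26 + 15 + 27 + 20 + 5 + 23 + 27 + 34 = 181 (≤ 190).
The test is 'and': the rule requires both, and at least one is not exceeded.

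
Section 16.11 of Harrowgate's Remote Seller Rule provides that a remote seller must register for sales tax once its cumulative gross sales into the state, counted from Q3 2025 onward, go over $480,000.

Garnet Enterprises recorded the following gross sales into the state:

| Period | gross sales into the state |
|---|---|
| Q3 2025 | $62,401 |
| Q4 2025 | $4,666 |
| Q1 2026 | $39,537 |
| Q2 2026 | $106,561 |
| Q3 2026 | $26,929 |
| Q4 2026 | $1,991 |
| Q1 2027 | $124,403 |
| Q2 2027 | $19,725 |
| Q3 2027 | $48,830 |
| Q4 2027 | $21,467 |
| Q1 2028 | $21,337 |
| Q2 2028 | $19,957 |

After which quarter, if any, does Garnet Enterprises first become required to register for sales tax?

Through Q3 2025: $62,401
Through Q4 2025: $67,067
Through Q1 2026: $106,604
Through Q2 2026: $213,165
Through Q3 2026: $240,094
Through Q4 2026: $242,085
Through Q1 2027: $366,488
Through Q2 2027: $386,213
Through Q3 2027: $435,043
Through Q4 2027: $456,510
Through Q1 2028: $477,847
Through Q2 2028: $497,804 ← exceeds threshold

Q2 2028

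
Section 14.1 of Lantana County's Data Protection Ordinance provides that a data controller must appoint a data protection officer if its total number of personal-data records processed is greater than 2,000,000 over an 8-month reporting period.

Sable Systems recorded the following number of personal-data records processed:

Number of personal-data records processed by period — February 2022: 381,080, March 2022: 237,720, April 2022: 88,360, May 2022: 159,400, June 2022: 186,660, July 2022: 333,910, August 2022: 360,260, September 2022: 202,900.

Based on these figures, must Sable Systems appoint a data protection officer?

Total number of personal-data records processed: 381,080 + 237,720 + 88,360 + 159,400 + 186,660 + 333,910 + 360,260 + 202,900 = 1,950,290.
1,950,290 ≤ 2,000,000, so the threshold is not exceeded.

No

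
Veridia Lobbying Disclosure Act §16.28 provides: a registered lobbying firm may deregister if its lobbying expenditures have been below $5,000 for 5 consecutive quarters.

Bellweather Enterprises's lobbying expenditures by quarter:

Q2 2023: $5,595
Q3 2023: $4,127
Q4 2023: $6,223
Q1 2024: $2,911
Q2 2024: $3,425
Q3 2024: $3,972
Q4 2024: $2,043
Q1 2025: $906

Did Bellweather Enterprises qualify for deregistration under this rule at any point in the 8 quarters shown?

Yes

Quarters below $5,000: Q3 2023, Q1 2024, Q2 2024, Q3 2024, Q4 2024, Q1 2025.
Longest run of consecutive quarters below the threshold: 5.
5 ≥ 5, so Bellweather Enterprises became eligible.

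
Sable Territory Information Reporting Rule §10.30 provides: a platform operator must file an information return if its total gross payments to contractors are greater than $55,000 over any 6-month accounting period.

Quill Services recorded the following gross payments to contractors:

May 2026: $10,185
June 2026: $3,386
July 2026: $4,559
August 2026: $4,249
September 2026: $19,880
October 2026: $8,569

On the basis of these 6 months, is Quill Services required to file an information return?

No

Total gross payments to contractors: $10,185 + $3,386 + $4,559 + $4,249 + $19,880 + $8,569 = $50,828.
$50,828 ≤ $55,000, so the threshold is not exceeded.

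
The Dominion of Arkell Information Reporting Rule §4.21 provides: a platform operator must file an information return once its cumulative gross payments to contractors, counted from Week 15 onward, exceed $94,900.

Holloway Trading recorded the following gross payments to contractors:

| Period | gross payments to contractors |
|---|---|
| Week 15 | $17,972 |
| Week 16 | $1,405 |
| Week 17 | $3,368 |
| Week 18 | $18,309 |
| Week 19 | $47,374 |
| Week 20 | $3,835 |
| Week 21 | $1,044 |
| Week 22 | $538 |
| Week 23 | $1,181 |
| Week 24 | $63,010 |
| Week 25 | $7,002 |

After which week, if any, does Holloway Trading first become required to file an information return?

Through Week 15: $17,972
Through Week 16: $19,377
Through Week 17: $22,745
Through Week 18: $41,054
Through Week 19: $88,428
Through Week 20: $92,263
Through Week 21: $93,307
Through Week 22: $93,845
Through Week 23: $95,026 ← exceeds threshold

Week 23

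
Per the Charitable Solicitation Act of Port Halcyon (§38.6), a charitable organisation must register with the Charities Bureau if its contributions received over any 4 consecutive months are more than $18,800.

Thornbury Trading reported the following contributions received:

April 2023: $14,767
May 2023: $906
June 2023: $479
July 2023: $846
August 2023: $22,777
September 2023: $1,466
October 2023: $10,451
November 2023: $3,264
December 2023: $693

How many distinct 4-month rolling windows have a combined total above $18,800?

April 2023–July 2023: $14,767 + $906 + $479 + $846 = $16,998 (under)
May 2023–August 2023: $906 + $479 + $846 + $22,777 = $25,008 (over)
June 2023–September 2023: $479 + $846 + $22,777 + $1,466 = $25,568 (over)
July 2023–October 2023: $846 + $22,777 + $1,466 + $10,451 = $35,540 (over)
August 2023–November 2023: $22,777 + $1,466 + $10,451 + $3,264 = $37,958 (over)
September 2023–December 2023: $1,466 + $10,451 + $3,264 + $693 = $15,874 (under)
4 windows exceed the threshold.

4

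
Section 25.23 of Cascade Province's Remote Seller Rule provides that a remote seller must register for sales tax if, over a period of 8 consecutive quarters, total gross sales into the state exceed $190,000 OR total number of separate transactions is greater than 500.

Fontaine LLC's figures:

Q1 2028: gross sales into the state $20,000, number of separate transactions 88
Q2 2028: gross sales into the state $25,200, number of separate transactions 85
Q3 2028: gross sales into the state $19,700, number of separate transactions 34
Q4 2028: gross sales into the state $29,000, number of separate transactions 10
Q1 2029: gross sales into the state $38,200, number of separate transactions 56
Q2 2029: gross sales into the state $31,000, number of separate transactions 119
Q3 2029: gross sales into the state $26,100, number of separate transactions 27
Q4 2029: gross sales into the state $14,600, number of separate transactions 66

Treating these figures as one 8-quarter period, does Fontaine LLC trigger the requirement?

Yes

Total gross sales into the state: $20,000 + $25,200 + $19,700 + $29,000 + $38,200 + $31,000 + $26,100 + $14,600 = $203,800 (> $190,000).
Total number of separate transactions: 88 + 85 + 34 + 10 + 56 + 119 + 27 + 66 = 485 (≤ 500).
The test is 'or': at least one threshold is exceeded.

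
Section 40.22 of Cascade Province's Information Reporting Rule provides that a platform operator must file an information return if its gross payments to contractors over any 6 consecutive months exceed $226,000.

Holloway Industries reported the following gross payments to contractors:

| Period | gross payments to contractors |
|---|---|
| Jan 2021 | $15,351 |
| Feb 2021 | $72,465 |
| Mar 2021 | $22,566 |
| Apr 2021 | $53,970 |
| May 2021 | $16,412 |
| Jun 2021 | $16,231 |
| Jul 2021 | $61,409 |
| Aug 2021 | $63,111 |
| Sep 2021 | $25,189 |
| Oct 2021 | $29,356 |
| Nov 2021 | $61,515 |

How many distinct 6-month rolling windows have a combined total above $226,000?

Jan 2021–Jun 2021: $15,351 + $72,465 + $22,566 + $53,970 + $16,412 + $16,231 = $196,995 (under)
Feb 2021–Jul 2021: $72,465 + $22,566 + $53,970 + $16,412 + $16,231 + $61,409 = $243,053 (over)
Mar 2021–Aug 2021: $22,566 + $53,970 + $16,412 + $16,231 + $61,409 + $63,111 = $233,699 (over)
Apr 2021–Sep 2021: $53,970 + $16,412 + $16,231 + $61,409 + $63,111 + $25,189 = $236,322 (over)
May 2021–Oct 2021: $16,412 + $16,231 + $61,409 + $63,111 + $25,189 + $29,356 = $211,708 (under)
Jun 2021–Nov 2021: $16,231 + $61,409 + $63,111 + $25,189 + $29,356 + $61,515 = $256,811 (over)
4 windows exceed the threshold.

4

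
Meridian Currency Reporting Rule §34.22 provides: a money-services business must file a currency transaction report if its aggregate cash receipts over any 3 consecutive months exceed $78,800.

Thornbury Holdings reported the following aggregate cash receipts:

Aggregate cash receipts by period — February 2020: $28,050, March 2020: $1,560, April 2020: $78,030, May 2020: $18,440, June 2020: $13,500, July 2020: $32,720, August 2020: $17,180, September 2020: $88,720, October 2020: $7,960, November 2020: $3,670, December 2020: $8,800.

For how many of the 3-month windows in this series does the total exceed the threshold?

6

February 2020–April 2020: $28,050 + $1,560 + $78,030 = $107,640 (over)
March 2020–May 2020: $1,560 + $78,030 + $18,440 = $98,030 (over)
April 2020–June 2020: $78,030 + $18,440 + $13,500 = $109,970 (over)
May 2020–July 2020: $18,440 + $13,500 + $32,720 = $64,660 (under)
June 2020–August 2020: $13,500 + $32,720 + $17,180 = $63,400 (under)
July 2020–September 2020: $32,720 + $17,180 + $88,720 = $138,620 (over)
August 2020–October 2020: $17,180 + $88,720 + $7,960 = $113,860 (over)
September 2020–November 2020: $88,720 + $7,960 + $3,670 = $100,350 (over)
October 2020–December 2020: $7,960 + $3,670 + $8,800 = $20,430 (under)
6 windows exceed the threshold.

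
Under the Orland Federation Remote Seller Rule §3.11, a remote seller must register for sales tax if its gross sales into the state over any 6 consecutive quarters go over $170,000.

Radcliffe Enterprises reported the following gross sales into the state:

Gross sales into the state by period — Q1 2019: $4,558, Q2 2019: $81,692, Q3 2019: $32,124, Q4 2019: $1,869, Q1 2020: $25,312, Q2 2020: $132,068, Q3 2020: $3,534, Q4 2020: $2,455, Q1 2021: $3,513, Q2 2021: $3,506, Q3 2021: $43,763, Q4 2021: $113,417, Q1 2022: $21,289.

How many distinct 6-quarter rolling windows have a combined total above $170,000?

Q1 2019–Q2 2020: $4,558 + $81,692 + $32,124 + $1,869 + $25,312 + $132,068 = $277,623 (over)
Q2 2019–Q3 2020: $81,692 + $32,124 + $1,869 + $25,312 + $132,068 + $3,534 = $276,599 (over)
Q3 2019–Q4 2020: $32,124 + $1,869 + $25,312 + $132,068 + $3,534 + $2,455 = $197,362 (over)
Q4 2019–Q1 2021: $1,869 + $25,312 + $132,068 + $3,534 + $2,455 + $3,513 = $168,751 (under)
Q1 2020–Q2 2021: $25,312 + $132,068 + $3,534 + $2,455 + $3,513 + $3,506 = $170,388 (over)
Q2 2020–Q3 2021: $132,068 + $3,534 + $2,455 + $3,513 + $3,506 + $43,763 = $188,839 (over)
Q3 2020–Q4 2021: $3,534 + $2,455 + $3,513 + $3,506 + $43,763 + $113,417 = $170,188 (over)
Q4 2020–Q1 2022: $2,455 + $3,513 + $3,506 + $43,763 + $113,417 + $21,289 = $187,943 (over)
7 windows exceed the threshold.

7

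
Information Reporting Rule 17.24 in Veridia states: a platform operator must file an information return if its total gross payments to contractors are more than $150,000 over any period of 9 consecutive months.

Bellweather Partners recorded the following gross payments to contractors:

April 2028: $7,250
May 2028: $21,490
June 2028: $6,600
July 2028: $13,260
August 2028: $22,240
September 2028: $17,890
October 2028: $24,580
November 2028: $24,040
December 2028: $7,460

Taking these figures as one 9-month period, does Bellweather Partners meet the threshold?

No

Total gross payments to contractors: $7,250 + $21,490 + $6,600 + $13,260 + $22,240 + $17,890 + $24,580 + $24,040 + $7,460 = $144,810.
$144,810 ≤ $150,000, so the threshold is not exceeded.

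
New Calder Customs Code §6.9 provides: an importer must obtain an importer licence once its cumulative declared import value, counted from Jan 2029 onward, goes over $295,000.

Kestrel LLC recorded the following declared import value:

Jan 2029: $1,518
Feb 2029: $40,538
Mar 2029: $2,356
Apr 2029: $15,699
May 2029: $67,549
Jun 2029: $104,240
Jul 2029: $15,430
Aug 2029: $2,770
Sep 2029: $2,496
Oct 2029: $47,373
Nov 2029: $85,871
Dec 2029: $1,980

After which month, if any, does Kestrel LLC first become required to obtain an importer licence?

Through Jan 2029: $1,518
Through Feb 2029: $42,056
Through Mar 2029: $44,412
Through Apr 2029: $60,111
Through May 2029: $127,660
Through Jun 2029: $231,900
Through Jul 2029: $247,330
Through Aug 2029: $250,100
Through Sep 2029: $252,596
Through Oct 2029: $299,969 ← exceeds threshold

Oct 2029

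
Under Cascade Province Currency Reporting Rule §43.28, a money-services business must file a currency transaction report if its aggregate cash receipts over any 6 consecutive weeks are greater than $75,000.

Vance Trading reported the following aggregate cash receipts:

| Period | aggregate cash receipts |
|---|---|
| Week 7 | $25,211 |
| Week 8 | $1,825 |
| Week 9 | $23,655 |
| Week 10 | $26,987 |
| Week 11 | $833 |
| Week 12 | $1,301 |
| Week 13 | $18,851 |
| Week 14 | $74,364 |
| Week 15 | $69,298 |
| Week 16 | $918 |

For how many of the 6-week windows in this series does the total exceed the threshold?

Week 7–Week 12: $25,211 + $1,825 + $23,655 + $26,987 + $833 + $1,301 = $79,812 (over)
Week 8–Week 13: $1,825 + $23,655 + $26,987 + $833 + $1,301 + $18,851 = $73,452 (under)
Week 9–Week 14: $23,655 + $26,987 + $833 + $1,301 + $18,851 + $74,364 = $145,991 (over)
Week 10–Week 15: $26,987 + $833 + $1,301 + $18,851 + $74,364 + $69,298 = $191,634 (over)
Week 11–Week 16: $833 + $1,301 + $18,851 + $74,364 + $69,298 + $918 = $165,565 (over)
4 windows exceed the threshold.

4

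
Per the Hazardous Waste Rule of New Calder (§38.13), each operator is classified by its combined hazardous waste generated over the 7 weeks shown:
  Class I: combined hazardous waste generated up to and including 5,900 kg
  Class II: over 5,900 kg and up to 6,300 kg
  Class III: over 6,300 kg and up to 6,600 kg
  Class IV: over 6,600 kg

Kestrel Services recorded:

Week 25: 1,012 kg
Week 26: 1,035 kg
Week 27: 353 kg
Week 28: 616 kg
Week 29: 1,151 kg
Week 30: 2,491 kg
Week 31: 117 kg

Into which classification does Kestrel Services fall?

Combined hazardous waste generated: 1,012 kg + 1,035 kg + 353 kg + 616 kg + 1,151 kg + 2,491 kg + 117 kg = 6,775 kg.
6,775 kg > 6,600 kg, so Class IV applies.

Class IV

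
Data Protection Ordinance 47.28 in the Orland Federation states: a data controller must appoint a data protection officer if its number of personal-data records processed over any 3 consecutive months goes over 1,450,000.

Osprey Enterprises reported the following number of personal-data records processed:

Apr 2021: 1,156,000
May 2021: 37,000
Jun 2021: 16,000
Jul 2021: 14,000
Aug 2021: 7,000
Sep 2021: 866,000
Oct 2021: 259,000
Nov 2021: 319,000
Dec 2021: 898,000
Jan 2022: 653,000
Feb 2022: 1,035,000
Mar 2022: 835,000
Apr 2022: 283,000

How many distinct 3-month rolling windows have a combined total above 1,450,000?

Apr 2021–Jun 2021: 1,156,000 + 37,000 + 16,000 = 1,209,000 (under)
May 2021–Jul 2021: 37,000 + 16,000 + 14,000 = 67,000 (under)
Jun 2021–Aug 2021: 16,000 + 14,000 + 7,000 = 37,000 (under)
Jul 2021–Sep 2021: 14,000 + 7,000 + 866,000 = 887,000 (under)
Aug 2021–Oct 2021: 7,000 + 866,000 + 259,000 = 1,132,000 (under)
Sep 2021–Nov 2021: 866,000 + 259,000 + 319,000 = 1,444,000 (under)
Oct 2021–Dec 2021: 259,000 + 319,000 + 898,000 = 1,476,000 (over)
Nov 2021–Jan 2022: 319,000 + 898,000 + 653,000 = 1,870,000 (over)
Dec 2021–Feb 2022: 898,000 + 653,000 + 1,035,000 = 2,586,000 (over)
Jan 2022–Mar 2022: 653,000 + 1,035,000 + 835,000 = 2,523,000 (over)
Feb 2022–Apr 2022: 1,035,000 + 835,000 + 283,000 = 2,153,000 (over)
5 windows exceed the threshold.

5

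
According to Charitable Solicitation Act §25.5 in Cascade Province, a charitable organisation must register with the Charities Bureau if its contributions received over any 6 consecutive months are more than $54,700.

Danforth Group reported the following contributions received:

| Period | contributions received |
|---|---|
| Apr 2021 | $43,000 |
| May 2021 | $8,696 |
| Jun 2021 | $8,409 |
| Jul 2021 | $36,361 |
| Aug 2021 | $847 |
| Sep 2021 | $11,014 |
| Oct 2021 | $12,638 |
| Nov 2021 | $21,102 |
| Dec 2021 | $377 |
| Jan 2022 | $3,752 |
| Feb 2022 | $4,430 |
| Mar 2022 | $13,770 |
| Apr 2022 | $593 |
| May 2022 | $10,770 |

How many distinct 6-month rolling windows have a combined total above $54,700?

Apr 2021–Sep 2021: $43,000 + $8,696 + $8,409 + $36,361 + $847 + $11,014 = $108,327 (over)
May 2021–Oct 2021: $8,696 + $8,409 + $36,361 + $847 + $11,014 + $12,638 = $77,965 (over)
Jun 2021–Nov 2021: $8,409 + $36,361 + $847 + $11,014 + $12,638 + $21,102 = $90,371 (over)
Jul 2021–Dec 2021: $36,361 + $847 + $11,014 + $12,638 + $21,102 + $377 = $82,339 (over)
Aug 2021–Jan 2022: $847 + $11,014 + $12,638 + $21,102 + $377 + $3,752 = $49,730 (under)
Sep 2021–Feb 2022: $11,014 + $12,638 + $21,102 + $377 + $3,752 + $4,430 = $53,313 (under)
Oct 2021–Mar 2022: $12,638 + $21,102 + $377 + $3,752 + $4,430 + $13,770 = $56,069 (over)
Nov 2021–Apr 2022: $21,102 + $377 + $3,752 + $4,430 + $13,770 + $593 = $44,024 (under)
Dec 2021–May 2022: $377 + $3,752 + $4,430 + $13,770 + $593 + $10,770 = $33,692 (under)
5 windows exceed the threshold.

5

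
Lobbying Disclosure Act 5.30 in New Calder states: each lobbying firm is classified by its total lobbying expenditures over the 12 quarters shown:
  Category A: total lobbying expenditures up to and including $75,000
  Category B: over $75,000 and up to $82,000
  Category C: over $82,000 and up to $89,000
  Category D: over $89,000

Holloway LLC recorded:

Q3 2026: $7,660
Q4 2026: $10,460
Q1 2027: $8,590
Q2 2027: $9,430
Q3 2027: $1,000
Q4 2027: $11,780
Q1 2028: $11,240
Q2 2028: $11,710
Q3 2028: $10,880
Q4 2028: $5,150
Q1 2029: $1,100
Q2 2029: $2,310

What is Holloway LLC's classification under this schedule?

Total lobbying expenditures: $7,660 + $10,460 + $8,590 + $9,430 + $1,000 + $11,780 + $11,240 + $11,710 + $10,880 + $5,150 + $1,100 + $2,310 = $91,310.
$91,310 > $89,000, so Category D applies.

Category D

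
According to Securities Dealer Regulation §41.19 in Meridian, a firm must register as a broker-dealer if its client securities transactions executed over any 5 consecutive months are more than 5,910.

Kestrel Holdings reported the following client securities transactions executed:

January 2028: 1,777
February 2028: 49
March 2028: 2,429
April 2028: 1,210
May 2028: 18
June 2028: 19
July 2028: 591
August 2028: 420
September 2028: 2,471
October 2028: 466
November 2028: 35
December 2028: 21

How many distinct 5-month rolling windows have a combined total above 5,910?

0

January 2028–May 2028: 1,777 + 49 + 2,429 + 1,210 + 18 = 5,483 (under)
February 2028–June 2028: 49 + 2,429 + 1,210 + 18 + 19 = 3,725 (under)
March 2028–July 2028: 2,429 + 1,210 + 18 + 19 + 591 = 4,267 (under)
April 2028–August 2028: 1,210 + 18 + 19 + 591 + 420 = 2,258 (under)
May 2028–September 2028: 18 + 19 + 591 + 420 + 2,471 = 3,519 (under)
June 2028–October 2028: 19 + 591 + 420 + 2,471 + 466 = 3,967 (under)
July 2028–November 2028: 591 + 420 + 2,471 + 466 + 35 = 3,983 (under)
August 2028–December 2028: 420 + 2,471 + 466 + 35 + 21 = 3,413 (under)
0 windows exceed the threshold.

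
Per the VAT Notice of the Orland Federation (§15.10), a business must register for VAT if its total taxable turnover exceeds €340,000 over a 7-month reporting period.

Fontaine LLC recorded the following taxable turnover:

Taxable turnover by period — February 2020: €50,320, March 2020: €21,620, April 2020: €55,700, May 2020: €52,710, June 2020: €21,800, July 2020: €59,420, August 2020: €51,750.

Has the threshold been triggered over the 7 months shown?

Total taxable turnover: €50,320 + €21,620 + €55,700 + €52,710 + €21,800 + €59,420 + €51,750 = €313,320.
€313,320 ≤ €340,000, so the threshold is not exceeded.

No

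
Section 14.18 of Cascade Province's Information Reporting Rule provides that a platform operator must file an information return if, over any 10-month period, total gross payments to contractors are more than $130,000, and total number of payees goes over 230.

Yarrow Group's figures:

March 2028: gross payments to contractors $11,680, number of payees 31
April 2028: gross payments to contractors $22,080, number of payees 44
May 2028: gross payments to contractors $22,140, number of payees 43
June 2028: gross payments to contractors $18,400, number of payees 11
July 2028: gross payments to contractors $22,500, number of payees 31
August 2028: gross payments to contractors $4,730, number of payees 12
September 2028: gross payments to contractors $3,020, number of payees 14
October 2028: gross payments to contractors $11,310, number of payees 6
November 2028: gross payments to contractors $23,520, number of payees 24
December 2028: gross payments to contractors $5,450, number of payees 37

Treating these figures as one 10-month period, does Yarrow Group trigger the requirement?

Total gross payments to contractors: $11,680 + $22,080 + $22,140 + $18,400 + $22,500 + $4,730 + $3,020 + $11,310 + $23,520 + $5,450 = $144,830 (> $130,000).
Total number of payees: 31 + 44 + 43 + 11 + 31 + 12 + 14 + 6 + 24 + 37 = 253 (> 230).
The test is 'and': both thresholds are exceeded.

Yes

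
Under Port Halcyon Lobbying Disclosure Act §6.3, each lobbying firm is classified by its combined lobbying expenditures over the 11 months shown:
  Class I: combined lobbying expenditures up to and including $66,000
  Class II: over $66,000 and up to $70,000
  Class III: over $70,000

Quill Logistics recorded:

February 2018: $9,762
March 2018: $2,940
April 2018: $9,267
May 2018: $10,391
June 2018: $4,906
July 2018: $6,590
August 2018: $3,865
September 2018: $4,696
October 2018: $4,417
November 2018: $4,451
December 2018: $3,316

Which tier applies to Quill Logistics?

Combined lobbying expenditures: $9,762 + $2,940 + $9,267 + $10,391 + $4,906 + $6,590 + $3,865 + $4,696 + $4,417 + $4,451 + $3,316 = $64,601.
$64,601 ≤ $66,000, so Class I applies.

Class I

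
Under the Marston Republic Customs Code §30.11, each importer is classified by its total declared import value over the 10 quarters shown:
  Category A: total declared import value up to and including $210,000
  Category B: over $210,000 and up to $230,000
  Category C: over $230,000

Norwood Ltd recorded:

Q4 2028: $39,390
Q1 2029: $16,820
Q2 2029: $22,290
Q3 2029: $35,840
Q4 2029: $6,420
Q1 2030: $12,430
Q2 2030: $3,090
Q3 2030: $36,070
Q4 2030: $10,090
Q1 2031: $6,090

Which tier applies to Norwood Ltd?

Category A

Total declared import value: $39,390 + $16,820 + $22,290 + $35,840 + $6,420 + $12,430 + $3,090 + $36,070 + $10,090 + $6,090 = $188,530.
$188,530 ≤ $210,000, so Category A applies.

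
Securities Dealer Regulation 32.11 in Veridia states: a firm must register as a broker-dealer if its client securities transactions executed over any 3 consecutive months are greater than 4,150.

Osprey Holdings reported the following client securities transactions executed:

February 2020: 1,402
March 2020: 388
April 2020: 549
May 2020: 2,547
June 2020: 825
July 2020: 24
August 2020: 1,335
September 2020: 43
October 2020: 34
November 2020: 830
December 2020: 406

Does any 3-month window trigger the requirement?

February 2020–April 2020: 1,402 + 388 + 549 = 2,339 (under)
March 2020–May 2020: 388 + 549 + 2,547 = 3,484 (under)
April 2020–June 2020: 549 + 2,547 + 825 = 3,921 (under)
May 2020–July 2020: 2,547 + 825 + 24 = 3,396 (under)
June 2020–August 2020: 825 + 24 + 1,335 = 2,184 (under)
July 2020–September 2020: 24 + 1,335 + 43 = 1,402 (under)
August 2020–October 2020: 1,335 + 43 + 34 = 1,412 (under)
September 2020–November 2020: 43 + 34 + 830 = 907 (under)
October 2020–December 2020: 34 + 830 + 406 = 1,270 (under)
No window exceeds 4,150.

No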